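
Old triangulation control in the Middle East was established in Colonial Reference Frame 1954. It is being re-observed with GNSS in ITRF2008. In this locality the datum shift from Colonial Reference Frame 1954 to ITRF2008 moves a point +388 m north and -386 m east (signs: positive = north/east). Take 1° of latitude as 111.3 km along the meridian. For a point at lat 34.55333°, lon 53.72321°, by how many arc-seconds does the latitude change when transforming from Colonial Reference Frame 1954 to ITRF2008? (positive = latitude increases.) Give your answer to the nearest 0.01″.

1° of latitude = 111.3 km, so Δφ = 388.0 / 111300 = 0.0034861° = 12.550″.

Δφ = 12.55″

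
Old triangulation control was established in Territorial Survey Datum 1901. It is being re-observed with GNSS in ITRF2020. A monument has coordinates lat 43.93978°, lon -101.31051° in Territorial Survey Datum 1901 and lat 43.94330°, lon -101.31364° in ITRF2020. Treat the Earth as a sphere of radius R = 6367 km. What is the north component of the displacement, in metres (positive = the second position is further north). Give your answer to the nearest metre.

Δφ = 43.94330° − 43.93978° = +0.00352°; Δλ = -101.31364° − -101.31051° = -0.00313°.
1° along a meridian = πR/180 = 111125 m.
ΔN = Δφ × 111125 = 391.2 m; ΔE = Δλ × 111125 × cos(43.93978°) = -0.00313 × 111125 × 0.720070 = -250.5 m.

ΔN = 391 m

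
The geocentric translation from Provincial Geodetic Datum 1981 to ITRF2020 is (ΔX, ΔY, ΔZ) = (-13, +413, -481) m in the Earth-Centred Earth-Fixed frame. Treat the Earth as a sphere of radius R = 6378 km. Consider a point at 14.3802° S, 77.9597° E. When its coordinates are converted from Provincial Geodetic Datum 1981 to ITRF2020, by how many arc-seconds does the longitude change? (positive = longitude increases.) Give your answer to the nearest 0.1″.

Δλ = 3.3″

sin φ = -0.248355, cos φ = 0.968669, sin λ = 0.978001, cos λ = 0.208600.
East component: ΔE = −sin λ·ΔX + cos λ·ΔY = −(0.978001)(-13) + (0.208600)(413) = 98.87 m.
1° of latitude spans πR/180 = 111317 m; at latitude φ, 1° of longitude spans that × cos φ = 107829.4 m, so Δλ = 98.87 / 107829.4 × 3600 = 3.301″.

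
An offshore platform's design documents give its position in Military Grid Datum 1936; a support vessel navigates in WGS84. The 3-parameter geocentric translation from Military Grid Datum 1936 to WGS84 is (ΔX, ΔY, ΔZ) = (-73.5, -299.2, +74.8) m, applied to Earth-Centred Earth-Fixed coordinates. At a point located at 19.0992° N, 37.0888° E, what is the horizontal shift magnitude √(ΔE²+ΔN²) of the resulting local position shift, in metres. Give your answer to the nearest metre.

245 m

The local east axis at (φ, λ) is (−sin λ, cos λ, 0), so ΔE = −sin(37.0888°)·(-73.5) + cos(37.0888°)·(-299.2) = -194.35 m.
The local north axis is (−sin φ cos λ, −sin φ sin λ, cos φ), giving ΔN = 19.184 + 59.039 + 70.683 = 148.91 m.
Horizontal magnitude = √(ΔE² + ΔN²) = √((-194.35)² + 148.91²) = 244.83 m.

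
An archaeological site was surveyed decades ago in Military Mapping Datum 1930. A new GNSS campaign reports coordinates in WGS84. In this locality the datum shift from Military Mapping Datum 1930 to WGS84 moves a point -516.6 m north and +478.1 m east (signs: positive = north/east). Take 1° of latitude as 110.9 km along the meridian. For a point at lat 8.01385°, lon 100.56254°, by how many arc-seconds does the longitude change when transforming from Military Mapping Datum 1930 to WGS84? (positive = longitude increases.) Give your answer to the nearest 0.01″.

At latitude 8.01385°, cos φ = 0.990234.
1° of longitude at this latitude = 110.9 × cos φ = 109.82 km, so Δλ = 478.1 / 109817.0 = 0.0043536° = 15.673″.

Δλ = 15.67″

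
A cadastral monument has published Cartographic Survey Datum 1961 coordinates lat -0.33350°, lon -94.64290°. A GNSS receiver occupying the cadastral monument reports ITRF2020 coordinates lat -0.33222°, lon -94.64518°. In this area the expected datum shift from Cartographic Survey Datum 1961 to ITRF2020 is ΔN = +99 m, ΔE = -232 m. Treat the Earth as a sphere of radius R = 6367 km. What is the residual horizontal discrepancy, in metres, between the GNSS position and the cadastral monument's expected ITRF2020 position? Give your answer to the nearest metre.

48 m

Observed coordinate differences: Δφ = +0.00128°, Δλ = -0.00228°.
Converting to metres (1° lat = 111125 m, cos φ = 0.999983): observed ΔN = 142.2 m, observed ΔE = -253.4 m.
Subtracting the expected shift leaves a residual of 142.2 − (99) = 43.2 m north and -253.4 − (-232) = -21.4 m east.
Residual distance = √(43.2² + (-21.4)²) = 48.2 m.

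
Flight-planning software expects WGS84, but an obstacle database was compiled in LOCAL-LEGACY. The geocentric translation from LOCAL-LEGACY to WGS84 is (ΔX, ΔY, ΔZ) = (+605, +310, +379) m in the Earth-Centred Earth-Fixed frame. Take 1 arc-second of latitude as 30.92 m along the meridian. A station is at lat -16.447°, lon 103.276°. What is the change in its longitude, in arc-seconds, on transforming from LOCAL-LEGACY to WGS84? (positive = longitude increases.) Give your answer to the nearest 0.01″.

Δλ = -22.26″

sin φ = -0.283128, cos φ = 0.959082, sin λ = 0.973275, cos λ = -0.229642.
East component: ΔE = −sin λ·ΔX + cos λ·ΔY = −(0.973275)(605) + (-0.229642)(310) = -660.02 m.
1° of latitude spans 3600 × 30.92 = 111312 m; at latitude φ, 1° of longitude spans that × cos φ = 106757.3 m, so Δλ = -660.02 / 106757.3 × 3600 = -22.257″.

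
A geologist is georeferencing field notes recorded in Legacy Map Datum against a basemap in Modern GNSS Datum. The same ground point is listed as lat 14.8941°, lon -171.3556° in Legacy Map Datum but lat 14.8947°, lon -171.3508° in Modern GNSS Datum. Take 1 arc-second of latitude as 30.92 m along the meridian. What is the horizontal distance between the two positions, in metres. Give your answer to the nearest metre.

521 m

Δφ = 14.8947° − 14.8941° = +0.0006°; Δλ = -171.3508° − -171.3556° = +0.0048°.
1° of latitude = 3600 × 30.92 = 111312 m.
ΔN = Δφ × 111312 = 66.8 m; ΔE = Δλ × 111312 × cos(14.8941°) = +0.0048 × 111312 × 0.966403 = 516.3 m.
Distance = √(ΔE² + ΔN²) = √(516.3² + 66.8²) = 520.6 m.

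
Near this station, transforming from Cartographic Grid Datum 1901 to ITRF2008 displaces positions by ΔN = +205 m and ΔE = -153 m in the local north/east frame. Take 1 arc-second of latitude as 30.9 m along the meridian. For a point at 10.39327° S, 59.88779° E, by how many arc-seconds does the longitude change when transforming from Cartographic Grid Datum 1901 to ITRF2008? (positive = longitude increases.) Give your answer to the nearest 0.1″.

Δλ = -5.0″

At latitude -10.39327°, cos φ = 0.983593.
1″ of longitude at this latitude = 30.90 × cos φ = 30.3930 m, so Δλ = -153.0 / 30.3930 = -5.034″.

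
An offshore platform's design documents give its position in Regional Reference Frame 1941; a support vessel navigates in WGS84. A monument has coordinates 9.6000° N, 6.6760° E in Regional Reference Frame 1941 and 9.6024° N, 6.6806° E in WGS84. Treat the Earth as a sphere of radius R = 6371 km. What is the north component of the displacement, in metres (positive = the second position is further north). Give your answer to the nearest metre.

Δφ = 9.6024° − 9.6000° = +0.0024°; Δλ = 6.6806° − 6.6760° = +0.0046°.
1° along a meridian = πR/180 = 111195 m.
ΔN = Δφ × 111195 = 266.9 m; ΔE = Δλ × 111195 × cos(9.6000°) = +0.0046 × 111195 × 0.985996 = 504.3 m.

ΔN = 267 m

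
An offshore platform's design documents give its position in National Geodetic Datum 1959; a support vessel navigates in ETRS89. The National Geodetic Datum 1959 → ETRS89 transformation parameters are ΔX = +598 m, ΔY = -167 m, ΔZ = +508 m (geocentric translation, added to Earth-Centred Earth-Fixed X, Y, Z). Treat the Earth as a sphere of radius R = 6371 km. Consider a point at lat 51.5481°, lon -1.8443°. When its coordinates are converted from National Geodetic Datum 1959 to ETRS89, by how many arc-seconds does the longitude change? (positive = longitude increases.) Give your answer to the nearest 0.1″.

sin φ = 0.783130, cos φ = 0.621857, sin λ = -0.032184, cos λ = 0.999482.
East component: ΔE = −sin λ·ΔX + cos λ·ΔY = −(-0.032184)(598) + (0.999482)(-167) = -147.67 m.
1° of latitude spans πR/180 = 111195 m; at latitude φ, 1° of longitude spans that × cos φ = 69147.4 m, so Δλ = -147.67 / 69147.4 × 3600 = -7.688″.

Δλ = -7.7″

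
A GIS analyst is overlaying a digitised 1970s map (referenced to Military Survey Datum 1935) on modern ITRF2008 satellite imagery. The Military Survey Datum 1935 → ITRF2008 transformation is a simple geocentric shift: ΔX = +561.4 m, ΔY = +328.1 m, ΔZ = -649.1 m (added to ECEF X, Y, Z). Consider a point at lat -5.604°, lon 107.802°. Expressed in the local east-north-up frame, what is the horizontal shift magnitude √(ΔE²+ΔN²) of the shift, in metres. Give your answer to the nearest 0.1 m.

At φ = -5.604°, λ = 107.802°: sin φ = -0.097652, cos φ = 0.995221, sin λ = 0.952119, cos λ = -0.305729.
ΔE = −sin λ·ΔX + cos λ·ΔY = −(0.952119)·(561.4) + (-0.305729)·(328.1) = -634.83 m.
ΔN = −sin φ cos λ·ΔX − sin φ sin λ·ΔY + cos φ·ΔZ = −(-0.097652)(-0.305729)(561.4) − (-0.097652)(0.952119)(328.1) + (0.995221)(-649.1) = -632.25 m.
Horizontal magnitude = √(ΔE² + ΔN²) = √((-634.83)² + (-632.25)²) = 895.96 m.

896.0 m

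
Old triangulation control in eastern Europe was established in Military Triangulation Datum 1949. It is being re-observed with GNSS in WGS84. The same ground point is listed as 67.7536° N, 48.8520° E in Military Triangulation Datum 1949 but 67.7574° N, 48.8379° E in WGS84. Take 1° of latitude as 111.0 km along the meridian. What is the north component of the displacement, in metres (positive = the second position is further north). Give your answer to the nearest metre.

ΔN = 422 m

Δφ = 67.7574° − 67.7536° = +0.0038°; Δλ = 48.8379° − 48.8520° = -0.0141°.
ΔN = Δφ × 111000 = 421.8 m; ΔE = Δλ × 111000 × cos(67.7536°) = -0.0141 × 111000 × 0.378590 = -592.5 m.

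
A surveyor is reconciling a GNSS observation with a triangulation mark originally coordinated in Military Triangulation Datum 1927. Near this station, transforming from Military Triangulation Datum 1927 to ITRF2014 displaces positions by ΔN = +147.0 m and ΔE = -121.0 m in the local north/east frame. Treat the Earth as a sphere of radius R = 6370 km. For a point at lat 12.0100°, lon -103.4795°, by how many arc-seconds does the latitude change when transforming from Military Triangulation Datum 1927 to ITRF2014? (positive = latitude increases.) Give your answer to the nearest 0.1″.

On a sphere of radius R, 1 rad of latitude = R, so Δφ = ΔN / R = 147.0 / 6370000 = 2.3077e-05 rad = 4.760″.

Δφ = 4.8″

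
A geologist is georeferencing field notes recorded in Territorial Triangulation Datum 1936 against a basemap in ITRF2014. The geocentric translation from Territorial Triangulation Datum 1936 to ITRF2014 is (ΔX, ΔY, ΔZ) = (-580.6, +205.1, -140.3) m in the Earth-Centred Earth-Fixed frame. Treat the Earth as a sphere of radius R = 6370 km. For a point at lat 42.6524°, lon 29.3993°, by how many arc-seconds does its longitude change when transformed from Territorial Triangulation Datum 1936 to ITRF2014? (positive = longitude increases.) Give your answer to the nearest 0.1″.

sin φ = 0.677549, cos φ = 0.735478, sin λ = 0.490893, cos λ = 0.871220.
East component: ΔE = −sin λ·ΔX + cos λ·ΔY = −(0.490893)(-580.6) + (0.871220)(205.1) = 463.70 m.
1° of latitude spans πR/180 = 111177 m; at latitude φ, 1° of longitude spans that × cos φ = 81768.6 m, so Δλ = 463.70 / 81768.6 × 3600 = 20.415″.

Δλ = 20.4″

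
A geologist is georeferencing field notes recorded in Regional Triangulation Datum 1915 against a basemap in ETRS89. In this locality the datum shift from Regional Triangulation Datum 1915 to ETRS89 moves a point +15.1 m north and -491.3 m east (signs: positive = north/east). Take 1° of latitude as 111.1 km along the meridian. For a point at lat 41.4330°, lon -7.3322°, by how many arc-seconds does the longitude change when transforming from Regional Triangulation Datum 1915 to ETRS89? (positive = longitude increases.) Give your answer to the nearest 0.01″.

At latitude 41.4330°, cos φ = 0.749730.
1° of longitude at this latitude = 111.1 × cos φ = 83.30 km, so Δλ = -491.3 / 83295.0 = -0.0058983° = -21.234″.

Δλ = -21.23″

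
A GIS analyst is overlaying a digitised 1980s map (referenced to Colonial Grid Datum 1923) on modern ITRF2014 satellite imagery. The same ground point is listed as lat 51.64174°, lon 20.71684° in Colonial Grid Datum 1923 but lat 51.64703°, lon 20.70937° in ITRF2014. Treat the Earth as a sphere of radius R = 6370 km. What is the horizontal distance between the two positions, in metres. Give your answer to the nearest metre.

Δφ = 51.64703° − 51.64174° = +0.00529°; Δλ = 20.70937° − 20.71684° = -0.00747°.
1° along a meridian = πR/180 = 111177 m.
ΔN = Δφ × 111177 = 588.1 m; ΔE = Δλ × 111177 × cos(51.64174°) = -0.00747 × 111177 × 0.620577 = -515.4 m.
Distance = √(ΔE² + ΔN²) = √((-515.4)² + 588.1²) = 782.0 m.

782 m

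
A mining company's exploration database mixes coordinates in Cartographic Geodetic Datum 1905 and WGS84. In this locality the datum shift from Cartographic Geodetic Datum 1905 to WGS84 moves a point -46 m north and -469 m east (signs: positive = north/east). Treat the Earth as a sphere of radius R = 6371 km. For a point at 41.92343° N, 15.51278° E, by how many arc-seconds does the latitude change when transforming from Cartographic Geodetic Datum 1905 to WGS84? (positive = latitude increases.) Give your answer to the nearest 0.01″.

On a sphere of radius R, 1 rad of latitude = R, so Δφ = ΔN / R = -46.0 / 6371000 = -7.2202e-06 rad = -1.489″.

Δφ = -1.49″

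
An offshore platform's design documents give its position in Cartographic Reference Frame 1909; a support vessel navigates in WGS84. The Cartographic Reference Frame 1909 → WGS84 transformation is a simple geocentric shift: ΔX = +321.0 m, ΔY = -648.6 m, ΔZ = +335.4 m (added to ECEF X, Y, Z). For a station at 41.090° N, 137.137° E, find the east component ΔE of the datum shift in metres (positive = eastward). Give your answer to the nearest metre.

ΔE = 257 m

At φ = 41.090°, λ = 137.137°: sin φ = 0.657244, cos φ = 0.753678, sin λ = 0.680248, cos λ = -0.732982.
ΔE = −sin λ·ΔX + cos λ·ΔY = −(0.680248)·(321.0) + (-0.732982)·(-648.6) = 257.05 m.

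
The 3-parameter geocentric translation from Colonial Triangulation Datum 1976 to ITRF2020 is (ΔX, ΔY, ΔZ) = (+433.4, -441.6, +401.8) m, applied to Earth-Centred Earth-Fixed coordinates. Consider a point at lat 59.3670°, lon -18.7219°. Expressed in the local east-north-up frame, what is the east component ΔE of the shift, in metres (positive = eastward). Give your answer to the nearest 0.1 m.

ΔE = -279.1 m

The local east axis at (φ, λ) is (−sin λ, cos λ, 0), so ΔE = −sin(-18.7219°)·433.4 + cos(-18.7219°)·(-441.6) = -279.12 m.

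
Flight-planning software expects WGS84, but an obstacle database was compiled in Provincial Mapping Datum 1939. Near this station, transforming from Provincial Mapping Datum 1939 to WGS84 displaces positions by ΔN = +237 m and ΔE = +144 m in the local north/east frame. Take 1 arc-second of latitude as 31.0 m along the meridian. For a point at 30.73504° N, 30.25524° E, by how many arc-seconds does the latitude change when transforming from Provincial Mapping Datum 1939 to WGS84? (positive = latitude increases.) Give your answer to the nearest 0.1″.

1″ of latitude = 31.00 m, so Δφ = 237.0 / 31.00 = 7.645″.

Δφ = 7.6″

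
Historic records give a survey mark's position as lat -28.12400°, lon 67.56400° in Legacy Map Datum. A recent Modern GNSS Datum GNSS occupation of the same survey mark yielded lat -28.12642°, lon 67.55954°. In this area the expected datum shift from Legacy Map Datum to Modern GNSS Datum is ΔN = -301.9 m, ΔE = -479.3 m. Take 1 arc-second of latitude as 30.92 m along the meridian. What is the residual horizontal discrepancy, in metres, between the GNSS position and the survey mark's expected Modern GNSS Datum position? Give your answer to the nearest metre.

Observed coordinate differences: Δφ = -0.00242°, Δλ = -0.00446°.
Converting to metres (1° lat = 111312 m, cos φ = 0.881929): observed ΔN = -269.4 m, observed ΔE = -437.8 m.
Subtracting the expected shift leaves a residual of -269.4 − (-301.9) = 32.5 m north and -437.8 − (-479.3) = 41.5 m east.
Residual distance = √(32.5² + 41.5²) = 52.7 m.

53 m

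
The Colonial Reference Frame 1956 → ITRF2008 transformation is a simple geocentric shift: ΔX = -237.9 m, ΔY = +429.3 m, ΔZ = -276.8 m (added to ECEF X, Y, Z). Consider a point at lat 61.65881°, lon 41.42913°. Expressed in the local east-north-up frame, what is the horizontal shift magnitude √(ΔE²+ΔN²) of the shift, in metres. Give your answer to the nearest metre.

529 m

At φ = 61.65881°, λ = 41.42913°: sin φ = 0.880136, cos φ = 0.474721, sin λ = 0.661693, cos λ = 0.749775.
ΔE = −sin λ·ΔX + cos λ·ΔY = −(0.661693)·(-237.9) + (0.749775)·(429.3) = 479.30 m.
ΔN = −sin φ cos λ·ΔX − sin φ sin λ·ΔY + cos φ·ΔZ = −(0.880136)(0.749775)(-237.9) − (0.880136)(0.661693)(429.3) + (0.474721)(-276.8) = -224.43 m.
Horizontal magnitude = √(ΔE² + ΔN²) = √(479.30² + (-224.43)²) = 529.24 m.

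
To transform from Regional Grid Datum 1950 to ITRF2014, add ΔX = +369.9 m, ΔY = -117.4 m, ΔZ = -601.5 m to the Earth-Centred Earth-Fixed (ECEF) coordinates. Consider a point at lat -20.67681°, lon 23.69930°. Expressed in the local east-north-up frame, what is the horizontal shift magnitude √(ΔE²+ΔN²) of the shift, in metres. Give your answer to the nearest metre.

526 m

The local east axis at (φ, λ) is (−sin λ, cos λ, 0), so ΔE = −sin(23.69930°)·369.9 + cos(23.69930°)·(-117.4) = -256.18 m.
The local north axis is (−sin φ cos λ, −sin φ sin λ, cos φ), giving ΔN = 119.596 − 16.662 − 562.756 = -459.82 m.
Horizontal magnitude = √(ΔE² + ΔN²) = √((-256.18)² + (-459.82)²) = 526.37 m.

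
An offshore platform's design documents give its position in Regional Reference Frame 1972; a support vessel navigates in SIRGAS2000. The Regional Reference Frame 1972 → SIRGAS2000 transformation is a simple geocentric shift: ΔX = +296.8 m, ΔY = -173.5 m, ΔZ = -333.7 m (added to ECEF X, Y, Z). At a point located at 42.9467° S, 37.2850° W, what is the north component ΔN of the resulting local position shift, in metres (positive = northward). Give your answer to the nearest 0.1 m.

ΔN = -11.8 m

At φ = -42.9467°, λ = -37.2850°: sin φ = -0.681318, cos φ = 0.731988, sin λ = -0.605780, cos λ = 0.795632.
ΔN = −sin φ cos λ·ΔX − sin φ sin λ·ΔY + cos φ·ΔZ = −(-0.681318)(0.795632)(296.8) − (-0.681318)(-0.605780)(-173.5) + (0.731988)(-333.7) = -11.77 m.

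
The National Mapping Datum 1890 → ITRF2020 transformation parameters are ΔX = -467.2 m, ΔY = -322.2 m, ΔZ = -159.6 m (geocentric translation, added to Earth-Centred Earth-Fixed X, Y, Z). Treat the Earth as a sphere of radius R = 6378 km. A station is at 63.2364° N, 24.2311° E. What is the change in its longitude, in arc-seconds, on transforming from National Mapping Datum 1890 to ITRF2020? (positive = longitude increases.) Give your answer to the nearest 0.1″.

Δλ = -7.3″

sin φ = 0.892872, cos φ = 0.450310, sin λ = 0.410418, cos λ = 0.911897.
East component: ΔE = −sin λ·ΔX + cos λ·ΔY = −(0.410418)(-467.2) + (0.911897)(-322.2) = -102.07 m.
1° of latitude spans πR/180 = 111317 m; at latitude φ, 1° of longitude spans that × cos φ = 50127.2 m, so Δλ = -102.07 / 50127.2 × 3600 = -7.330″.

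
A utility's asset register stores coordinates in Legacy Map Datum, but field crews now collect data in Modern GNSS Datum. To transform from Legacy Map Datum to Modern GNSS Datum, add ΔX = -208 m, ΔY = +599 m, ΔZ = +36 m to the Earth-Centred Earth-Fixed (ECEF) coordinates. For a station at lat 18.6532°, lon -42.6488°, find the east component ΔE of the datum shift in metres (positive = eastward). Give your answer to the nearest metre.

The local east axis at (φ, λ) is (−sin λ, cos λ, 0), so ΔE = −sin(-42.6488°)·(-208) + cos(-42.6488°)·599 = 299.66 m.

ΔE = 300 m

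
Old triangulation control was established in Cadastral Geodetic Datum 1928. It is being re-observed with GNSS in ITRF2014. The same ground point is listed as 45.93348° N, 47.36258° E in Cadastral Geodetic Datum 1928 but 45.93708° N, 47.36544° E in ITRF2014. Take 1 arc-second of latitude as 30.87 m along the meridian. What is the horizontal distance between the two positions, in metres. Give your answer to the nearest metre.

457 m

Δφ = 45.93708° − 45.93348° = +0.00360°; Δλ = 47.36544° − 47.36258° = +0.00286°.
1° of latitude = 3600 × 30.87 = 111132 m.
ΔN = Δφ × 111132 = 400.1 m; ΔE = Δλ × 111132 × cos(45.93348°) = +0.00286 × 111132 × 0.695493 = 221.1 m.
Distance = √(ΔE² + ΔN²) = √(221.1² + 400.1²) = 457.1 m.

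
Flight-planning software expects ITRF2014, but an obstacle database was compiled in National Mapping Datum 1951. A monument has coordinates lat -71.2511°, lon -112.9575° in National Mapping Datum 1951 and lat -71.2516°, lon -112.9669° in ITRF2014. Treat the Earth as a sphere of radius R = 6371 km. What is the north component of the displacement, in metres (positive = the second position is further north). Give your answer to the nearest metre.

ΔN = -56 m

Δφ = -71.2516° − -71.2511° = -0.0005°; Δλ = -112.9669° − -112.9575° = -0.0094°.
1° along a meridian = πR/180 = 111195 m.
ΔN = Δφ × 111195 = -55.6 m; ΔE = Δλ × 111195 × cos(-71.2511°) = -0.0094 × 111195 × 0.321421 = -336.0 m.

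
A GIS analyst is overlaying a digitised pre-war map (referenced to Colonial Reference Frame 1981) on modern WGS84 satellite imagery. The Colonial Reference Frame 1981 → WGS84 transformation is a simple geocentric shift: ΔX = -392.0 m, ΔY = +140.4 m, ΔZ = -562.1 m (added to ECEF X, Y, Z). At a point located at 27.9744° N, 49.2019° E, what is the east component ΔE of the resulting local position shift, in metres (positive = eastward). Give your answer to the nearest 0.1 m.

At φ = 27.9744°, λ = 49.2019°: sin φ = 0.469077, cos φ = 0.883157, sin λ = 0.757017, cos λ = 0.653396.
ΔE = −sin λ·ΔX + cos λ·ΔY = −(0.757017)·(-392.0) + (0.653396)·(140.4) = 388.49 m.

ΔE = 388.5 m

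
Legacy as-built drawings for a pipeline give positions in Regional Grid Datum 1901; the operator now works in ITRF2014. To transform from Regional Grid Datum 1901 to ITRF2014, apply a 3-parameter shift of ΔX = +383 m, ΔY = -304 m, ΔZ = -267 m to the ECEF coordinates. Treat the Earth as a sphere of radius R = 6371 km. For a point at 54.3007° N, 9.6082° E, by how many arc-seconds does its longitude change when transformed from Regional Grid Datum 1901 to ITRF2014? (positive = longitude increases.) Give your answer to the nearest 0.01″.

sin φ = 0.812091, cos φ = 0.583531, sin λ = 0.166910, cos λ = 0.985972.
East component: ΔE = −sin λ·ΔX + cos λ·ΔY = −(0.166910)(383) + (0.985972)(-304) = -363.66 m.
1° of latitude spans πR/180 = 111195 m; at latitude φ, 1° of longitude spans that × cos φ = 64885.7 m, so Δλ = -363.66 / 64885.7 × 3600 = -20.177″.

Δλ = -20.18″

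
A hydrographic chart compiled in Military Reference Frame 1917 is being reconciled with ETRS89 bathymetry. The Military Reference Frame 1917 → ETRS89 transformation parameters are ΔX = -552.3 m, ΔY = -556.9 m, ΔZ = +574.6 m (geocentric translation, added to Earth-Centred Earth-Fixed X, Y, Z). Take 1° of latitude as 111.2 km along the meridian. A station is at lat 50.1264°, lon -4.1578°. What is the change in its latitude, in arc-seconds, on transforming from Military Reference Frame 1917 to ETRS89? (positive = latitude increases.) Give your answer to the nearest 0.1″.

sin φ = 0.767461, cos φ = 0.641096, sin λ = -0.072504, cos λ = 0.997368.
North component: ΔN = −sin φ cos λ·ΔX − sin φ sin λ·ΔY + cos φ·ΔZ = −(0.767461)(0.997368)(-552.3) − (0.767461)(-0.072504)(-556.9) + (0.641096)(574.6) = 760.14 m.
1° of latitude spans 111200 m, so Δφ = 760.14 / 111200 × 3600 = 24.609″.

Δφ = 24.6″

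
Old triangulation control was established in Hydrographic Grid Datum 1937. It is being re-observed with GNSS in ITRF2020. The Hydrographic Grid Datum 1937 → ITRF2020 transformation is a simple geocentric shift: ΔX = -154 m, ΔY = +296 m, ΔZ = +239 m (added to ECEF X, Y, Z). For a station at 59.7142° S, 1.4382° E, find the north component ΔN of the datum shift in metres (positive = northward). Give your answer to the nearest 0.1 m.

ΔN = -6.0 m

The local north axis is (−sin φ cos λ, −sin φ sin λ, cos φ), giving ΔN = -132.940 + 6.415 + 120.531 = -5.99 m.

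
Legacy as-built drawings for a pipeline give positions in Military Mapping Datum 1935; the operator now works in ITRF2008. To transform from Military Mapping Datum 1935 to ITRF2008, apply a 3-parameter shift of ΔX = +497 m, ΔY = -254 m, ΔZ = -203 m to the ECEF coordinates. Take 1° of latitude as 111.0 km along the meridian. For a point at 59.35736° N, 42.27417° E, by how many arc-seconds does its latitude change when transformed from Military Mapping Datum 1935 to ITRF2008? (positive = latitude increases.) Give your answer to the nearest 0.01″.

Δφ = -8.85″

sin φ = 0.860363, cos φ = 0.509682, sin λ = 0.672679, cos λ = 0.739934.
North component: ΔN = −sin φ cos λ·ΔX − sin φ sin λ·ΔY + cos φ·ΔZ = −(0.860363)(0.739934)(497) − (0.860363)(0.672679)(-254) + (0.509682)(-203) = -272.86 m.
1° of latitude spans 111000 m, so Δφ = -272.86 / 111000 × 3600 = -8.850″.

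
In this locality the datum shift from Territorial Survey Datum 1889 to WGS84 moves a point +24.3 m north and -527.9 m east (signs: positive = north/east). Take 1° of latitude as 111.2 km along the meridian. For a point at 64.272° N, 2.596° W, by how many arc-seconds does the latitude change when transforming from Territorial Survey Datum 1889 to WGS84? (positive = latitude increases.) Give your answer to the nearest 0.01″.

Δφ = 0.79″

1° of latitude = 111.2 km, so Δφ = 24.3 / 111200 = 0.0002185° = 0.787″.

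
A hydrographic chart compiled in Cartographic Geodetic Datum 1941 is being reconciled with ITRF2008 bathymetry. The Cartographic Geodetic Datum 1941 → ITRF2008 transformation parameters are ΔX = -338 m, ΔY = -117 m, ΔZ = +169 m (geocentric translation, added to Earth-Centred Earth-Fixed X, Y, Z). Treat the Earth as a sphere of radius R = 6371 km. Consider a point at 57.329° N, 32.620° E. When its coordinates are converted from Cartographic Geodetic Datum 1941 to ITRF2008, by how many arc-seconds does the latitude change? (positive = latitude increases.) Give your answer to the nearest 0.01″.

sin φ = 0.841784, cos φ = 0.539814, sin λ = 0.539065, cos λ = 0.842264.
North component: ΔN = −sin φ cos λ·ΔX − sin φ sin λ·ΔY + cos φ·ΔZ = −(0.841784)(0.842264)(-338) − (0.841784)(0.539065)(-117) + (0.539814)(169) = 383.96 m.
1° of latitude spans πR/180 = 111195 m, so Δφ = 383.96 / 111195 × 3600 = 12.431″.

Δφ = 12.43″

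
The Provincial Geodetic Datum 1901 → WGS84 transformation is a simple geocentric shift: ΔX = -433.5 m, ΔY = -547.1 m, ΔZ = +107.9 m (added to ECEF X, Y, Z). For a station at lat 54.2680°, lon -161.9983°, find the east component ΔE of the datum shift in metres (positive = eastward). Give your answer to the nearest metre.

The local east axis at (φ, λ) is (−sin λ, cos λ, 0), so ΔE = −sin(-161.9983°)·(-433.5) + cos(-161.9983°)·(-547.1) = 386.35 m.

ΔE = 386 m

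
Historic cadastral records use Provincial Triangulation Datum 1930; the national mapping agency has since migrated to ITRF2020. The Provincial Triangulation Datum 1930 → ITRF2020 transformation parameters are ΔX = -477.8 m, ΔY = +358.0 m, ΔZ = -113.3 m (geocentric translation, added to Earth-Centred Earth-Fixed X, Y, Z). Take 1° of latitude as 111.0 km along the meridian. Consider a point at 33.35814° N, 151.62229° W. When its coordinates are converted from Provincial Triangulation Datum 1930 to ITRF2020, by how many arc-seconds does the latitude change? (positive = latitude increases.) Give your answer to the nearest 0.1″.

Δφ = -7.5″

sin φ = 0.549871, cos φ = 0.835250, sin λ = -0.475282, cos λ = -0.879834.
North component: ΔN = −sin φ cos λ·ΔX − sin φ sin λ·ΔY + cos φ·ΔZ = −(0.549871)(-0.879834)(-477.8) − (0.549871)(-0.475282)(358.0) + (0.835250)(-113.3) = -232.23 m.
1° of latitude spans 111000 m, so Δφ = -232.23 / 111000 × 3600 = -7.532″.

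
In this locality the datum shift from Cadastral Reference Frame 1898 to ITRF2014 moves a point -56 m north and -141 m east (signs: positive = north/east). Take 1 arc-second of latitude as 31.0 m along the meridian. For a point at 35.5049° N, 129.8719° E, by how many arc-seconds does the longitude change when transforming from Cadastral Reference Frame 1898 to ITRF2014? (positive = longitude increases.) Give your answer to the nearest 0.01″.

At latitude 35.5049°, cos φ = 0.814066.
1″ of longitude at this latitude = 31.00 × cos φ = 25.2360 m, so Δλ = -141.0 / 25.2360 = -5.587″.

Δλ = -5.59″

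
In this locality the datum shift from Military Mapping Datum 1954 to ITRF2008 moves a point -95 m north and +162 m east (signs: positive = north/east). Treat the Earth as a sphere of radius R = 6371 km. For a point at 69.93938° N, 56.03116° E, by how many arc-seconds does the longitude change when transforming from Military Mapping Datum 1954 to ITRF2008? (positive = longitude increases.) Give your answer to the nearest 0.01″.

Δλ = 15.29″

At latitude 69.93938°, cos φ = 0.343014.
One radian of longitude at latitude φ spans R cos φ, so Δλ = ΔE / (R cos φ) = 162.0 / (6371000 × 0.343014) = 7.4130e-05 rad = 15.290″.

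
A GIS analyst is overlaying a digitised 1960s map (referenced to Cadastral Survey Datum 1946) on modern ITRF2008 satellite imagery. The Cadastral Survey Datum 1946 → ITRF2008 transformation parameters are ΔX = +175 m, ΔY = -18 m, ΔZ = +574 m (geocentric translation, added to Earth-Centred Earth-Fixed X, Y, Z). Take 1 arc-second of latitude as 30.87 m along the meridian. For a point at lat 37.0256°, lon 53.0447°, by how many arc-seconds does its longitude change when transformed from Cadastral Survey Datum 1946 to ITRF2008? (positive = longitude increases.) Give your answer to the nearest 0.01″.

sin φ = 0.602172, cos φ = 0.798367, sin λ = 0.799105, cos λ = 0.601192.
East component: ΔE = −sin λ·ΔX + cos λ·ΔY = −(0.799105)(175) + (0.601192)(-18) = -150.66 m.
1° of latitude spans 3600 × 30.87 = 111132 m; at latitude φ, 1° of longitude spans that × cos φ = 88724.1 m, so Δλ = -150.66 / 88724.1 × 3600 = -6.113″.

Δλ = -6.11″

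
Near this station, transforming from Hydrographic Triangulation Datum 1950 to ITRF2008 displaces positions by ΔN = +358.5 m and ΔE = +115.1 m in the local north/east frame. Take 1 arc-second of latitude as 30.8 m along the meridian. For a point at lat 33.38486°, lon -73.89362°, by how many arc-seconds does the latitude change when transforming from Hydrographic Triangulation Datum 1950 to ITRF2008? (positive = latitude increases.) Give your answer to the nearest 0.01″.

1″ of latitude = 30.80 m, so Δφ = 358.5 / 30.80 = 11.640″.

Δφ = 11.64″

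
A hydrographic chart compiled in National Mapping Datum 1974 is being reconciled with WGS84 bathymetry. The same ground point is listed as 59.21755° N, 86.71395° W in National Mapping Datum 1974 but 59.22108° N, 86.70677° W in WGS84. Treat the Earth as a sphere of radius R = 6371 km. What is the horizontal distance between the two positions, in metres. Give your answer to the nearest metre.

Δφ = 59.22108° − 59.21755° = +0.00353°; Δλ = -86.70677° − -86.71395° = +0.00718°.
1° along a meridian = πR/180 = 111195 m.
ΔN = Δφ × 111195 = 392.5 m; ΔE = Δλ × 111195 × cos(59.21755°) = +0.00718 × 111195 × 0.511780 = 408.6 m.
Distance = √(ΔE² + ΔN²) = √(408.6² + 392.5²) = 566.6 m.

567 m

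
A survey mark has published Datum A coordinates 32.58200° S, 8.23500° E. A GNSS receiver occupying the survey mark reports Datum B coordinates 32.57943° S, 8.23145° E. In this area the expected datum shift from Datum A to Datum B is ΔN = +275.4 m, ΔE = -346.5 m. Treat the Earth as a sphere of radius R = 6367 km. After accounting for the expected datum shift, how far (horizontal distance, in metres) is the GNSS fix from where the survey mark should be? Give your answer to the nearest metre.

17 m

Observed coordinate differences: Δφ = +0.00257°, Δλ = -0.00355°.
Converting to metres (1° lat = 111125 m, cos φ = 0.842622): observed ΔN = 285.6 m, observed ΔE = -332.4 m.
Subtracting the expected shift leaves a residual of 285.6 − (275.4) = 10.2 m north and -332.4 − (-346.5) = 14.1 m east.
Residual distance = √(10.2² + 14.1²) = 17.4 m.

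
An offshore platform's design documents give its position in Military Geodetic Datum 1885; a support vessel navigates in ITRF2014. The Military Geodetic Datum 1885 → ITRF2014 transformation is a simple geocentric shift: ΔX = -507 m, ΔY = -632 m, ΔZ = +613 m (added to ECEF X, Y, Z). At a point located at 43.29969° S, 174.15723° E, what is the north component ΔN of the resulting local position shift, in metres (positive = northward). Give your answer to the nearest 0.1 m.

ΔN = 747.9 m

The local north axis is (−sin φ cos λ, −sin φ sin λ, cos φ), giving ΔN = 345.902 − 44.123 + 446.127 = 747.91 m.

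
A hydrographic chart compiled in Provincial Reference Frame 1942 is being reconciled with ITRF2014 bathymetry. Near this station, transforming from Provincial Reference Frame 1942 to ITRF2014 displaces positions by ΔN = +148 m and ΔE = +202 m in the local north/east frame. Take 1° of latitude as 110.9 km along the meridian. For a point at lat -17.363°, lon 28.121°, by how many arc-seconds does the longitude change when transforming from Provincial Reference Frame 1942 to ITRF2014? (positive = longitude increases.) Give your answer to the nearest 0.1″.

At latitude -17.363°, cos φ = 0.954433.
1° of longitude at this latitude = 110.9 × cos φ = 105.85 km, so Δλ = 202.0 / 105846.6 = 0.0019084° = 6.870″.

Δλ = 6.9″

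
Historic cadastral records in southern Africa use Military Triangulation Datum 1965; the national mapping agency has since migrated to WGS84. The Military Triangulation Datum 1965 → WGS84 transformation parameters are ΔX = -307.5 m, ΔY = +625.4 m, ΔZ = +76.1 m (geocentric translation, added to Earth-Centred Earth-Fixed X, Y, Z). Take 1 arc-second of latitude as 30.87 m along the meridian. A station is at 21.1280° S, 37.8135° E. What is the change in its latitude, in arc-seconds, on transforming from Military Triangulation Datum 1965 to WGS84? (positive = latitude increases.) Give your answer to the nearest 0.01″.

Δφ = 3.94″

sin φ = -0.360453, cos φ = 0.932777, sin λ = 0.613093, cos λ = 0.790011.
North component: ΔN = −sin φ cos λ·ΔX − sin φ sin λ·ΔY + cos φ·ΔZ = −(-0.360453)(0.790011)(-307.5) − (-0.360453)(0.613093)(625.4) + (0.932777)(76.1) = 121.63 m.
1° of latitude spans 3600 × 30.87 = 111132 m, so Δφ = 121.63 / 111132 × 3600 = 3.940″.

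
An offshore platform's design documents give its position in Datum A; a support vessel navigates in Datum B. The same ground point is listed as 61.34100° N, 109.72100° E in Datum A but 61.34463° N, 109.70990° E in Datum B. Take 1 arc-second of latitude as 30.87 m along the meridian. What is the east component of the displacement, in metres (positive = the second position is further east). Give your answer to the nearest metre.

Δφ = 61.34463° − 61.34100° = +0.00363°; Δλ = 109.70990° − 109.72100° = -0.01110°.
1° of latitude = 3600 × 30.87 = 111132 m.
ΔN = Δφ × 111132 = 403.4 m; ΔE = Δλ × 111132 × cos(61.34100°) = -0.01110 × 111132 × 0.479596 = -591.6 m.

ΔE = -592 m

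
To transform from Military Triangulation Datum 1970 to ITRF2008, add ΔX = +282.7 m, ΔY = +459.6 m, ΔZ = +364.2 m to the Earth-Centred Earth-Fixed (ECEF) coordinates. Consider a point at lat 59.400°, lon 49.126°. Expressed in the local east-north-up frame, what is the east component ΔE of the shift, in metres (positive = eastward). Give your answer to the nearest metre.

ΔE = 87 m

At φ = 59.400°, λ = 49.126°: sin φ = 0.860742, cos φ = 0.509041, sin λ = 0.756151, cos λ = 0.654398.
ΔE = −sin λ·ΔX + cos λ·ΔY = −(0.756151)·(282.7) + (0.654398)·(459.6) = 87.00 m.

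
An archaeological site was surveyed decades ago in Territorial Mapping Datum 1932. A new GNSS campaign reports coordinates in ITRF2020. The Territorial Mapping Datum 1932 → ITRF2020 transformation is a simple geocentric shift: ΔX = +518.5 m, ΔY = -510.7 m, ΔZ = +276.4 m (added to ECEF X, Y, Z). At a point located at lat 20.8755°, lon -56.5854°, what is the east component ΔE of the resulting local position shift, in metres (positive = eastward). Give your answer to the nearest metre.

The local east axis at (φ, λ) is (−sin λ, cos λ, 0), so ΔE = −sin(-56.5854°)·518.5 + cos(-56.5854°)·(-510.7) = 151.56 m.

ΔE = 152 m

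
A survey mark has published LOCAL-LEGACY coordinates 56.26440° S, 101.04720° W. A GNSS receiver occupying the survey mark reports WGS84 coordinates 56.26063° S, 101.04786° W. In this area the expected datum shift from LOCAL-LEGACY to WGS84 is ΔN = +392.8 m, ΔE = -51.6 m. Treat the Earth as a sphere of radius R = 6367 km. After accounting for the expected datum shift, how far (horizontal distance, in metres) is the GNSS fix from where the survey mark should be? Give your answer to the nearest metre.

28 m

Observed coordinate differences: Δφ = +0.00377°, Δλ = -0.00066°.
Converting to metres (1° lat = 111125 m, cos φ = 0.555361): observed ΔN = 418.9 m, observed ΔE = -40.7 m.
Subtracting the expected shift leaves a residual of 418.9 − (392.8) = 26.1 m north and -40.7 − (-51.6) = 10.9 m east.
Residual distance = √(26.1² + 10.9²) = 28.3 m.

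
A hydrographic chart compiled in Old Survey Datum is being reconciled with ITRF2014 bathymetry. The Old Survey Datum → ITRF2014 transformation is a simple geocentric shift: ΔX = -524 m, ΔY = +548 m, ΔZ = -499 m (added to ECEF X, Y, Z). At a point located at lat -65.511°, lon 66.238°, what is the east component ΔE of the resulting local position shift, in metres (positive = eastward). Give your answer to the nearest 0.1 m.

The local east axis at (φ, λ) is (−sin λ, cos λ, 0), so ΔE = −sin(66.238°)·(-524) + cos(66.238°)·548 = 700.39 m.

ΔE = 700.4 m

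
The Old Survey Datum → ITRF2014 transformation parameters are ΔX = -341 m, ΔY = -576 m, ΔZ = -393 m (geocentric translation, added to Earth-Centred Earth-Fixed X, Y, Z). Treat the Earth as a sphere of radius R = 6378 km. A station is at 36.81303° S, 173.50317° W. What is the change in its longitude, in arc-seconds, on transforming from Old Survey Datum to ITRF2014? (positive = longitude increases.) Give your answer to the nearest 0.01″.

sin φ = -0.599206, cos φ = 0.800595, sin λ = -0.113148, cos λ = -0.993578.
East component: ΔE = −sin λ·ΔX + cos λ·ΔY = −(-0.113148)(-341) + (-0.993578)(-576) = 533.72 m.
1° of latitude spans πR/180 = 111317 m; at latitude φ, 1° of longitude spans that × cos φ = 89119.9 m, so Δλ = 533.72 / 89119.9 × 3600 = 21.560″.

Δλ = 21.56″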